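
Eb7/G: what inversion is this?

first inversion

Eb7/G means Eb dominant seventh with G in the bass. G is the third of Eb dominant seventh (Eb–G–Bb–Db), so this is first inversion.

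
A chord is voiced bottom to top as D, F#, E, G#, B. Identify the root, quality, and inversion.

E dominant ninth, third inversion

The distinct note names are D, F#, E, G#, B. Stacked in thirds they read E–G#–B–D–F#, which is a dominant ninth chord on E.
The lowest note is D, the seventh of the chord, so this is third inversion.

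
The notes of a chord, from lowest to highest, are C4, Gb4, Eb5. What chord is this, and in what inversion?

C diminished, root position

Reducing to letter names: C, Gb, Eb. These stack in thirds as C–Eb–Gb — a C diminished triad.
With the root (C) in the bass, the chord is in root position (figured bass 5/3).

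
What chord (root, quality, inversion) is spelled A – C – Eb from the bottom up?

A diminished, root position

The distinct note names are A, C, Eb. Stacked in thirds they read A–C–Eb, which is a diminished triad on A.
The lowest note is A, the root of the chord, so this is root position (figured bass 5/3).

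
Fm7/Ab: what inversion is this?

Fm7/Ab means F minor seventh with Ab in the bass. Ab is the third of F minor seventh (F–Ab–C–Eb), so this is first inversion.

first inversion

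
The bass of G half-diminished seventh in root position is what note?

In root position the root is lowest. For G half-diminished seventh (G–Bb–Db–F) that is G.

G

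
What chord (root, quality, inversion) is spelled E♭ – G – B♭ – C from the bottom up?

C minor seventh, first inversion

Reducing to letter names: Eb, G, Bb, C. These stack in thirds as C–Eb–G–Bb — a C minor seventh chord.
With the third (Eb) in the bass, the chord is in first inversion (figured bass 6/5).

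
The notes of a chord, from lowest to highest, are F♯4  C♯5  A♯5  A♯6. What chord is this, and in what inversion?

The pitch classes F#, C#, A# arrange in thirds as F#–A#–C#: an F# major triad.
The lowest note is F#, the root of the chord, so this is root position (figured bass 5/3).

F# major, root position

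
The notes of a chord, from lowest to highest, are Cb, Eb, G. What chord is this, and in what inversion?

Cb augmented, root position

The pitch classes Cb, Eb, G arrange in thirds as Cb–Eb–G: a Cb augmented triad.
Cb is the root of Cb augmented; root in the bass means root position (figured bass 5/3).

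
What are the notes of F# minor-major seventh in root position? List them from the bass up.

F# minor-major seventh is F#–A–C#–E#. Root position puts the root (F#) in the bass, with the remaining tones above: F#, A, C#, E#.

F#, A, C#, E#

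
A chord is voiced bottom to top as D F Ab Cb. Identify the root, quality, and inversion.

The distinct note names are D, F, Ab, Cb. Stacked in thirds they read D–F–Ab–Cb, which is a diminished seventh chord on D.
D is the root of D diminished seventh; root in the bass means root position (figured bass 7).

D diminished seventh, root position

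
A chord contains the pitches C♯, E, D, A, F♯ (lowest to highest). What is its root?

The distinct letter names are C#, E, D, A, F#. Arranged as a stack of thirds they read D–F#–A–C#–E, so D is the root (a D major ninth chord).

D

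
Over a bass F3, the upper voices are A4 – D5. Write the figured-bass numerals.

6

The notes F, A, D stack in thirds as D–F–A — a D minor triad. The bass F is the third, so this is first inversion: figured 6.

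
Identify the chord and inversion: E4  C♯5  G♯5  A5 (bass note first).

Reducing to letter names: E, C#, G#, A. These stack in thirds as A–C#–E–G# — an A major seventh chord.
The lowest note is E, the fifth of the chord, so this is second inversion (figured bass 4/3).

A major seventh, second inversion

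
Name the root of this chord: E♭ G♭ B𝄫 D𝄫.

Eb

Reordering Eb, Gb, Bbb, Dbb into stacked thirds gives Eb–Gb–Bbb–Dbb; the bottom of that stack, Eb, is the root.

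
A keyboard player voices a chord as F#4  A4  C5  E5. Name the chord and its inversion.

Reducing to letter names: F#, A, C, E. These stack in thirds as F#–A–C–E — an F# half-diminished seventh chord.
F# is the root of F# half-diminished seventh; root in the bass means root position (figured bass 7).

F# half-diminished seventh, root position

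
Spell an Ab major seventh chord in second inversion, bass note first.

Ab major seventh is Ab–C–Eb–G. Second inversion puts the fifth (Eb) in the bass, with the remaining tones above: Eb, G, Ab, C.

Eb, G, Ab, C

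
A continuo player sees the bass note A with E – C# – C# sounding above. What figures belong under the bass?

5/3

The notes A, E, C# stack in thirds as A–C#–E — an A major triad. The bass A is the root, so this is root position: figured 5/3.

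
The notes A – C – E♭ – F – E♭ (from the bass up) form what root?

F

The distinct letter names are A, C, Eb, F. Arranged as a stack of thirds they read F–A–C–Eb, so F is the root (an F dominant seventh chord).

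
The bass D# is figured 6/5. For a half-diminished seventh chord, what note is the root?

The figures 6/5 mean the third of the chord is in the bass. If D# is the third of a half-diminished seventh chord, the root is B# (chord tones B#–D#–F#–A#).

B#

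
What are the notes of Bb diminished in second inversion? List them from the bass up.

Fb, Bb, Db

Spelling Bb diminished: Bb–Db–Fb. In second inversion the fifth is bass, giving Fb, Bb, Db from the bottom.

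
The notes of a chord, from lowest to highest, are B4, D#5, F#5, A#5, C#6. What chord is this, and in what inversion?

B major ninth, root position

The pitch classes B, D#, F#, A#, C# arrange in thirds as B–D#–F#–A#–C#: a B major ninth chord.
The lowest note is B, the root of the chord, so this is root position.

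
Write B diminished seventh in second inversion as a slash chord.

Second inversion of B diminished seventh has the fifth (F) in the bass. As a slash chord: Bdim7/F.

Bdim7/F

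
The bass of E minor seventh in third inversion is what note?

D

The seventh of E minor seventh (E–G–B–D) is D; that is the bass in third inversion.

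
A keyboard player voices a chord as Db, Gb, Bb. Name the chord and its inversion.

Gb major, second inversion

The distinct note names are Db, Gb, Bb. Stacked in thirds they read Gb–Bb–Db, which is a major triad on Gb.
Db is the fifth of Gb major; fifth in the bass means second inversion (figured bass 6/4).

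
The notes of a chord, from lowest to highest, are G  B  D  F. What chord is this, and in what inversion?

The distinct note names are G, B, D, F. Stacked in thirds they read G–B–D–F, which is a dominant seventh chord on G.
With the root (G) in the bass, the chord is in root position (figured bass 7).

G dominant seventh, root position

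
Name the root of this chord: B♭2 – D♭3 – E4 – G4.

E

Bb, Db, E, G are the tones of an E diminished seventh chord (E–G–Bb–Db), making E the root.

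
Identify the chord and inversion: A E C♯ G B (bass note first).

A dominant ninth, root position

Reducing to letter names: A, E, C#, G, B. These stack in thirds as A–C#–E–G–B — an A dominant ninth chord.
With the root (A) in the bass, the chord is in root position.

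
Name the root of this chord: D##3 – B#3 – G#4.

G#

D##, B#, G# are the tones of a G# augmented triad (G#–B#–D##), making G# the root.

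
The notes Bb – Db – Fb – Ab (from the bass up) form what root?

Bb

Reordering Bb, Db, Fb, Ab into stacked thirds gives Bb–Db–Fb–Ab; the bottom of that stack, Bb, is the root.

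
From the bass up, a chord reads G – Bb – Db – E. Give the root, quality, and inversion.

Reducing to letter names: G, Bb, Db, E. These stack in thirds as E–G–Bb–Db — an E diminished seventh chord.
G is the third of E diminished seventh; third in the bass means first inversion (figured bass 6/5).

E diminished seventh, first inversion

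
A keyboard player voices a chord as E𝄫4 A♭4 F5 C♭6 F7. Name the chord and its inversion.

F diminished seventh, third inversion

The pitch classes Ebb, Ab, F, Cb arrange in thirds as F–Ab–Cb–Ebb: an F diminished seventh chord.
With the seventh (Ebb) in the bass, the chord is in third inversion (figured bass 4/2).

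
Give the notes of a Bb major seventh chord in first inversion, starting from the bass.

D, F, A, Bb

Bb major seventh is Bb–D–F–A. First inversion puts the third (D) in the bass, with the remaining tones above: D, F, A, Bb.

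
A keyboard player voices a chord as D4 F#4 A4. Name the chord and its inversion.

The pitch classes D, F#, A arrange in thirds as D–F#–A: a D major triad.
D is the root of D major; root in the bass means root position (figured bass 5/3).

D major, root position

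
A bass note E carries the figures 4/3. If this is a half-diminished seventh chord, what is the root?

A#

The figures 4/3 mean the fifth of the chord is in the bass. If E is the fifth of a half-diminished seventh chord, the root is A# (chord tones A#–C#–E–G#).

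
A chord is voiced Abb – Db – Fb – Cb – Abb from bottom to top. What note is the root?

Reordering Abb, Db, Fb, Cb into stacked thirds gives Db–Fb–Abb–Cb; the bottom of that stack, Db, is the root.

Db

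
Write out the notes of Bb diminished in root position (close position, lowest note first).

Bb, Db, Fb

The chord tones are Bb–Db–Fb. With the root (Bb) lowest for root position: Bb, Db, Fb.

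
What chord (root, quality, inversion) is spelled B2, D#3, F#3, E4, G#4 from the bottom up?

The distinct note names are B, D#, F#, E, G#. Stacked in thirds they read E–G#–B–D#–F#, which is a major ninth chord on E.
B is the fifth of E major ninth; fifth in the bass means second inversion.

E major ninth, second inversion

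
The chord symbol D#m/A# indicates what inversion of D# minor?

D#m/A# means D# minor with A# in the bass. A# is the fifth of D# minor (D#–F#–A#), so this is second inversion.

second inversion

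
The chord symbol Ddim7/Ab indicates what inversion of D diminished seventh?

second inversion

Ddim7/Ab means D diminished seventh with Ab in the bass. Ab is the fifth of D diminished seventh (D–F–Ab–Cb), so this is second inversion.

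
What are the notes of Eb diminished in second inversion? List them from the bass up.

Bbb, Eb, Gb

Spelling Eb diminished: Eb–Gb–Bbb. In second inversion the fifth is bass, giving Bbb, Eb, Gb from the bottom.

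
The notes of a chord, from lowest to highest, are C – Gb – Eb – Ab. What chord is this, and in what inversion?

Reducing to letter names: C, Gb, Eb, Ab. These stack in thirds as Ab–C–Eb–Gb — an Ab dominant seventh chord.
With the third (C) in the bass, the chord is in first inversion (figured bass 6/5).

Ab dominant seventh, first inversion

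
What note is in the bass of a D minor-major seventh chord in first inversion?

F

D minor-major seventh is D–F–A–C#. First inversion places the third in the bass: F.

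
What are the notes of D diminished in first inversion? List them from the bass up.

F, Ab, D

D diminished is D–F–Ab. First inversion puts the third (F) in the bass, with the remaining tones above: F, Ab, D.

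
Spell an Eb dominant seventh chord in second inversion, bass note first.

Bb, Db, Eb, G

Spelling Eb dominant seventh: Eb–G–Bb–Db. In second inversion the fifth is bass, giving Bb, Db, Eb, G from the bottom.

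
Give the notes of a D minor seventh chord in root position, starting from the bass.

D, F, A, C

D minor seventh is D–F–A–C. Root position puts the root (D) in the bass, with the remaining tones above: D, F, A, C.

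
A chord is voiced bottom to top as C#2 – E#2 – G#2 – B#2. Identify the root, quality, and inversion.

The distinct note names are C#, E#, G#, B#. Stacked in thirds they read C#–E#–G#–B#, which is a major seventh chord on C#.
The lowest note is C#, the root of the chord, so this is root position (figured bass 7).

C# major seventh, root position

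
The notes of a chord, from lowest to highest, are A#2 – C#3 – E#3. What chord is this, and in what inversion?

A# minor, root position

The pitch classes A#, C#, E# arrange in thirds as A#–C#–E#: an A# minor triad.
With the root (A#) in the bass, the chord is in root position (figured bass 5/3).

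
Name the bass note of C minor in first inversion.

The third of C minor (C–Eb–G) is Eb; that is the bass in first inversion.

Eb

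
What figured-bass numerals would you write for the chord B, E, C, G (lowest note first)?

4/2

The notes B, E, C, G stack in thirds as C–E–G–B — a C major seventh chord. The bass B is the seventh, so this is third inversion: figured 4/2.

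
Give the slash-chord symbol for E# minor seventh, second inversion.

Second inversion of E# minor seventh has the fifth (B#) in the bass. As a slash chord: E#m7/B#.

E#m7/B#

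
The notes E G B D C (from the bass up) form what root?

C

Reordering E, G, B, D, C into stacked thirds gives C–E–G–B–D; the bottom of that stack, C, is the root.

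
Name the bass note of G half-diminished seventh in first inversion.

The third of G half-diminished seventh (G–Bb–Db–F) is Bb; that is the bass in first inversion.

Bb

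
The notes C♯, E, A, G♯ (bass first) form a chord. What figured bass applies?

The notes C#, E, A, G# stack in thirds as A–C#–E–G# — an A major seventh chord. The bass C# is the third, so this is first inversion: figured 6/5.

6/5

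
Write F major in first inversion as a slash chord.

First inversion of F major has the third (A) in the bass. As a slash chord: F/A.

F/A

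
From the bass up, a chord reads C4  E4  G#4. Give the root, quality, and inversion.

The distinct note names are C, E, G#. Stacked in thirds they read C–E–G#, which is an augmented triad on C.
C is the root of C augmented; root in the bass means root position (figured bass 5/3).

C augmented, root position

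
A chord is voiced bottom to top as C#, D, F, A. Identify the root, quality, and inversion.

Reducing to letter names: C#, D, F, A. These stack in thirds as D–F–A–C# — a D minor-major seventh chord.
C# is the seventh of D minor-major seventh; seventh in the bass means third inversion (figured bass 4/2).

D minor-major seventh, third inversion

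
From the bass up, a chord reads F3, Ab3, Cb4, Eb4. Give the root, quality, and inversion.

F half-diminished seventh, root position

Reducing to letter names: F, Ab, Cb, Eb. These stack in thirds as F–Ab–Cb–Eb — an F half-diminished seventh chord.
The lowest note is F, the root of the chord, so this is root position (figured bass 7).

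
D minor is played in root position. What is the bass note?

D

The root of D minor (D–F–A) is D; that is the bass in root position.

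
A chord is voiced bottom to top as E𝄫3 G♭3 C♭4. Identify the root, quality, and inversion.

Cb minor, first inversion

The pitch classes Ebb, Gb, Cb arrange in thirds as Cb–Ebb–Gb: a Cb minor triad.
Ebb is the third of Cb minor; third in the bass means first inversion (figured bass 6).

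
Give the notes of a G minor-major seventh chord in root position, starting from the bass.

G minor-major seventh is G–Bb–D–F#. Root position puts the root (G) in the bass, with the remaining tones above: G, Bb, D, F#.

G, Bb, D, F#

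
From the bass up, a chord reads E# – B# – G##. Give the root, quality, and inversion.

E# major, root position

The pitch classes E#, B#, G## arrange in thirds as E#–G##–B#: an E# major triad.
With the root (E#) in the bass, the chord is in root position (figured bass 5/3).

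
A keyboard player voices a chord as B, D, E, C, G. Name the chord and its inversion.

C major ninth, third inversion

The pitch classes B, D, E, C, G arrange in thirds as C–E–G–B–D: a C major ninth chord.
The lowest note is B, the seventh of the chord, so this is third inversion.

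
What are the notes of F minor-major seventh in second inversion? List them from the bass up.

C, E, F, Ab

F minor-major seventh is F–Ab–C–E. Second inversion puts the fifth (C) in the bass, with the remaining tones above: C, E, F, Ab.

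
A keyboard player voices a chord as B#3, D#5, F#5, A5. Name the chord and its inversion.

B# diminished seventh, root position

The distinct note names are B#, D#, F#, A. Stacked in thirds they read B#–D#–F#–A, which is a diminished seventh chord on B#.
The lowest note is B#, the root of the chord, so this is root position (figured bass 7).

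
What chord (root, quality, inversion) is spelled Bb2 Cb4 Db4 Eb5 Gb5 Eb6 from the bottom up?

The pitch classes Bb, Cb, Db, Eb, Gb arrange in thirds as Cb–Eb–Gb–Bb–Db: a Cb major ninth chord.
The lowest note is Bb, the seventh of the chord, so this is third inversion.

Cb major ninth, third inversion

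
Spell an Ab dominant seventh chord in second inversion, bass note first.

Ab dominant seventh is Ab–C–Eb–Gb. Second inversion puts the fifth (Eb) in the bass, with the remaining tones above: Eb, Gb, Ab, C.

Eb, Gb, Ab, C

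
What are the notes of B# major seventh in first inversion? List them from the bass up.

D##, F##, A##, B#

B# major seventh is B#–D##–F##–A##. First inversion puts the third (D##) in the bass, with the remaining tones above: D##, F##, A##, B#.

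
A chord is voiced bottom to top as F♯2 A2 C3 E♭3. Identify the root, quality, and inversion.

The pitch classes F#, A, C, Eb arrange in thirds as F#–A–C–Eb: an F# diminished seventh chord.
The lowest note is F#, the root of the chord, so this is root position (figured bass 7).

F# diminished seventh, root position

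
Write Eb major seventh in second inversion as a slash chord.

Second inversion of Eb major seventh has the fifth (Bb) in the bass. As a slash chord: Ebmaj7/Bb.

Ebmaj7/Bb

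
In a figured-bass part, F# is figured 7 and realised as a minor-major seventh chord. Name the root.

The figures 7 mean the root of the chord is in the bass. If F# is the root of a minor-major seventh chord, the root is F# (chord tones F#–A–C#–E#).

F#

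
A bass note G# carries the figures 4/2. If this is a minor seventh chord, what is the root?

A#

The figures 4/2 mean the seventh of the chord is in the bass. If G# is the seventh of a minor seventh chord, the root is A# (chord tones A#–C#–E#–G#).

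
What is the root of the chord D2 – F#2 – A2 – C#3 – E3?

D

Reordering D, F#, A, C#, E into stacked thirds gives D–F#–A–C#–E; the bottom of that stack, D, is the root.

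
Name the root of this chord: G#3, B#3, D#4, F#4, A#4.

G#

G#, B#, D#, F#, A# are the tones of a G# dominant ninth chord (G#–B#–D#–F#–A#), making G# the root.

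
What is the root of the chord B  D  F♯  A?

B

The distinct letter names are B, D, F#, A. Arranged as a stack of thirds they read B–D–F#–A, so B is the root (a B minor seventh chord).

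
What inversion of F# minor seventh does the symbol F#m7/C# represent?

second inversion

F#m7/C# means F# minor seventh with C# in the bass. C# is the fifth of F# minor seventh (F#–A–C#–E), so this is second inversion.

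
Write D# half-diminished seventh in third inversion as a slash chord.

Third inversion of D# half-diminished seventh has the seventh (C#) in the bass. As a slash chord: D#ø7/C#.

D#ø7/C#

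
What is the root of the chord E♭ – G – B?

Eb

Eb, G, B are the tones of an Eb augmented triad (Eb–G–B), making Eb the root.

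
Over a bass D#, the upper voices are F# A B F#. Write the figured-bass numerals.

6/5

The notes D#, F#, A, B stack in thirds as B–D#–F#–A — a B dominant seventh chord. The bass D# is the third, so this is first inversion: figured 6/5.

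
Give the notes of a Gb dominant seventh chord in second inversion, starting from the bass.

Db, Fb, Gb, Bb

Gb dominant seventh is Gb–Bb–Db–Fb. Second inversion puts the fifth (Db) in the bass, with the remaining tones above: Db, Fb, Gb, Bb.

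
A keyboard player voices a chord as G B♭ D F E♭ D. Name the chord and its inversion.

Reducing to letter names: G, Bb, D, F, Eb. These stack in thirds as Eb–G–Bb–D–F — an Eb major ninth chord.
With the third (G) in the bass, the chord is in first inversion.

Eb major ninth, first inversion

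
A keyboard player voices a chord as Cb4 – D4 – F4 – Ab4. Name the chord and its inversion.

Reducing to letter names: Cb, D, F, Ab. These stack in thirds as D–F–Ab–Cb — a D diminished seventh chord.
Cb is the seventh of D diminished seventh; seventh in the bass means third inversion (figured bass 4/2).

D diminished seventh, third inversion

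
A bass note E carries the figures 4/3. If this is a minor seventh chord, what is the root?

The figures 4/3 mean the fifth of the chord is in the bass. If E is the fifth of a minor seventh chord, the root is A (chord tones A–C–E–G).

A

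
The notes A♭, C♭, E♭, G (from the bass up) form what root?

Ab

Ab, Cb, Eb, G are the tones of an Ab minor-major seventh chord (Ab–Cb–Eb–G), making Ab the root.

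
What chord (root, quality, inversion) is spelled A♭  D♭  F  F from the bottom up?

The pitch classes Ab, Db, F arrange in thirds as Db–F–Ab: a Db major triad.
Ab is the fifth of Db major; fifth in the bass means second inversion (figured bass 6/4).

Db major, second inversion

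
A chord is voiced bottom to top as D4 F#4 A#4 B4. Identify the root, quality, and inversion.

The distinct note names are D, F#, A#, B. Stacked in thirds they read B–D–F#–A#, which is a minor-major seventh chord on B.
With the third (D) in the bass, the chord is in first inversion (figured bass 6/5).

B minor-major seventh, first inversion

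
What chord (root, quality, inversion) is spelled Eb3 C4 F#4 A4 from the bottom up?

The pitch classes Eb, C, F#, A arrange in thirds as F#–A–C–Eb: an F# diminished seventh chord.
With the seventh (Eb) in the bass, the chord is in third inversion (figured bass 4/2).

F# diminished seventh, third inversion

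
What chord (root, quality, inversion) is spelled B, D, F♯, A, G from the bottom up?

The distinct note names are B, D, F#, A, G. Stacked in thirds they read G–B–D–F#–A, which is a major ninth chord on G.
B is the third of G major ninth; third in the bass means first inversion.

G major ninth, first inversion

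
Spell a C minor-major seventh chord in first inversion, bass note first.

Eb, G, B, C

C minor-major seventh is C–Eb–G–B. First inversion puts the third (Eb) in the bass, with the remaining tones above: Eb, G, B, C.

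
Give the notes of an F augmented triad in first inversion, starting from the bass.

The chord tones are F–A–C#. With the third (A) lowest for first inversion: A, C#, F.

A, C#, F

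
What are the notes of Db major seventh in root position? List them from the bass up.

The chord tones are Db–F–Ab–C. With the root (Db) lowest for root position: Db, F, Ab, C.

Db, F, Ab, C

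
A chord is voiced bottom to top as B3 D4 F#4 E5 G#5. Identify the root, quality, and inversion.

Reducing to letter names: B, D, F#, E, G#. These stack in thirds as E–G#–B–D–F# — an E dominant ninth chord.
With the fifth (B) in the bass, the chord is in second inversion.

E dominant ninth, second inversion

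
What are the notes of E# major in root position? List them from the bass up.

E#, G##, B#

E# major is E#–G##–B#. Root position puts the root (E#) in the bass, with the remaining tones above: E#, G##, B#.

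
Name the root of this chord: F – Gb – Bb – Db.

Gb

The distinct letter names are F, Gb, Bb, Db. Arranged as a stack of thirds they read Gb–Bb–Db–F, so Gb is the root (a Gb major seventh chord).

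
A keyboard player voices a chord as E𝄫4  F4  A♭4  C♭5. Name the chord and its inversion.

F diminished seventh, third inversion

Reducing to letter names: Ebb, F, Ab, Cb. These stack in thirds as F–Ab–Cb–Ebb — an F diminished seventh chord.
Ebb is the seventh of F diminished seventh; seventh in the bass means third inversion (figured bass 4/2).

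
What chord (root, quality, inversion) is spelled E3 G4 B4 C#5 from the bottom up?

Reducing to letter names: E, G, B, C#. These stack in thirds as C#–E–G–B — a C# half-diminished seventh chord.
The lowest note is E, the third of the chord, so this is first inversion (figured bass 6/5).

C# half-diminished seventh, first inversion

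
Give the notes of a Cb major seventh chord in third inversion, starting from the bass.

Cb major seventh is Cb–Eb–Gb–Bb. Third inversion puts the seventh (Bb) in the bass, with the remaining tones above: Bb, Cb, Eb, Gb.

Bb, Cb, Eb, Gb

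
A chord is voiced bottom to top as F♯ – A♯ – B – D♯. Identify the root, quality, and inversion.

Reducing to letter names: F#, A#, B, D#. These stack in thirds as B–D#–F#–A# — a B major seventh chord.
The lowest note is F#, the fifth of the chord, so this is second inversion (figured bass 4/3).

B major seventh, second inversion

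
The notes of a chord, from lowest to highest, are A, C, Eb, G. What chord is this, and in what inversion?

Reducing to letter names: A, C, Eb, G. These stack in thirds as A–C–Eb–G — an A half-diminished seventh chord.
With the root (A) in the bass, the chord is in root position (figured bass 7).

A half-diminished seventh, root position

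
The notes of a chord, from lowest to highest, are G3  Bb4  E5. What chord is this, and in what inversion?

E diminished, first inversion

The distinct note names are G, Bb, E. Stacked in thirds they read E–G–Bb, which is a diminished triad on E.
With the third (G) in the bass, the chord is in first inversion (figured bass 6).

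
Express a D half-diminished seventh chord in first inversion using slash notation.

Dø7/F

First inversion of D half-diminished seventh has the third (F) in the bass. As a slash chord: Dø7/F.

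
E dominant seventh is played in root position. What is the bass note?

E

The root of E dominant seventh (E–G#–B–D) is E; that is the bass in root position.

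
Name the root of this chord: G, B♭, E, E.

E

The distinct letter names are G, Bb, E. Arranged as a stack of thirds they read E–G–Bb, so E is the root (an E diminished triad).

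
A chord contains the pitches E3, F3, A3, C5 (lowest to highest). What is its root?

F

E, F, A, C are the tones of an F major seventh chord (F–A–C–E), making F the root.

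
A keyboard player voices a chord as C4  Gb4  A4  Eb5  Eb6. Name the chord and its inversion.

Reducing to letter names: C, Gb, A, Eb. These stack in thirds as A–C–Eb–Gb — an A diminished seventh chord.
The lowest note is C, the third of the chord, so this is first inversion (figured bass 6/5).

A diminished seventh, first inversion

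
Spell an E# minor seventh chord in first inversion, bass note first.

G#, B#, D#, E#

Spelling E# minor seventh: E#–G#–B#–D#. In first inversion the third is bass, giving G#, B#, D#, E# from the bottom.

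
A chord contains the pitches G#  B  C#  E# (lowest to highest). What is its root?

C#

G#, B, C#, E# are the tones of a C# dominant seventh chord (C#–E#–G#–B), making C# the root.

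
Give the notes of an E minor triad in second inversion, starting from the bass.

E minor is E–G–B. Second inversion puts the fifth (B) in the bass, with the remaining tones above: B, E, G.

B, E, G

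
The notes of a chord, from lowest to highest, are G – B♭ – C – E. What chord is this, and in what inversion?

Reducing to letter names: G, Bb, C, E. These stack in thirds as C–E–G–Bb — a C dominant seventh chord.
With the fifth (G) in the bass, the chord is in second inversion (figured bass 4/3).

C dominant seventh, second inversion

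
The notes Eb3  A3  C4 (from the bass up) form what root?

A

Reordering Eb, A, C into stacked thirds gives A–C–Eb; the bottom of that stack, A, is the root.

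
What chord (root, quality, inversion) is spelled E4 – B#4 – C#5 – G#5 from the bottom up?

C# minor-major seventh, first inversion

Reducing to letter names: E, B#, C#, G#. These stack in thirds as C#–E–G#–B# — a C# minor-major seventh chord.
With the third (E) in the bass, the chord is in first inversion (figured bass 6/5).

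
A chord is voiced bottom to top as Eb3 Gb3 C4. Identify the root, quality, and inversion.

C diminished, first inversion

Reducing to letter names: Eb, Gb, C. These stack in thirds as C–Eb–Gb — a C diminished triad.
The lowest note is Eb, the third of the chord, so this is first inversion (figured bass 6).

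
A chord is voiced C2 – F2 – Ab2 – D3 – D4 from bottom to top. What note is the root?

C, F, Ab, D are the tones of a D half-diminished seventh chord (D–F–Ab–C), making D the root.

D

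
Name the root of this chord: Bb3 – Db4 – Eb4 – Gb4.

The distinct letter names are Bb, Db, Eb, Gb. Arranged as a stack of thirds they read Eb–Gb–Bb–Db, so Eb is the root (an Eb minor seventh chord).

Eb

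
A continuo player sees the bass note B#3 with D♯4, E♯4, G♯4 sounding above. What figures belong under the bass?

4/3

The notes B#, D#, E#, G# stack in thirds as E#–G#–B#–D# — an E# minor seventh chord. The bass B# is the fifth, so this is second inversion: figured 4/3.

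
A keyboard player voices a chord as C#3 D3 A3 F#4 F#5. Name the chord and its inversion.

D major seventh, third inversion

The pitch classes C#, D, A, F# arrange in thirds as D–F#–A–C#: a D major seventh chord.
The lowest note is C#, the seventh of the chord, so this is third inversion (figured bass 4/2).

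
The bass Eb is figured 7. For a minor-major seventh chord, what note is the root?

Eb

The figures 7 mean the root of the chord is in the bass. If Eb is the root of a minor-major seventh chord, the root is Eb (chord tones Eb–Gb–Bb–D).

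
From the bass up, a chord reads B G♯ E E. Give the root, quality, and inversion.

Reducing to letter names: B, G#, E. These stack in thirds as E–G#–B — an E major triad.
The lowest note is B, the fifth of the chord, so this is second inversion (figured bass 6/4).

E major, second inversion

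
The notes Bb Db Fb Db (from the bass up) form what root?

Bb, Db, Fb are the tones of a Bb diminished triad (Bb–Db–Fb), making Bb the root.

Bb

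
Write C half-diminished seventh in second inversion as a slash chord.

Cø7/Gb

Second inversion of C half-diminished seventh has the fifth (Gb) in the bass. As a slash chord: Cø7/Gb.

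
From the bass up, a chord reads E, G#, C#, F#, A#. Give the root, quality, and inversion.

F# dominant ninth, third inversion

Reducing to letter names: E, G#, C#, F#, A#. These stack in thirds as F#–A#–C#–E–G# — an F# dominant ninth chord.
With the seventh (E) in the bass, the chord is in third inversion.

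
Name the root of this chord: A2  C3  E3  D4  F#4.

Reordering A, C, E, D, F# into stacked thirds gives D–F#–A–C–E; the bottom of that stack, D, is the root.

D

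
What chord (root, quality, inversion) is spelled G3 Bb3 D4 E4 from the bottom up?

The distinct note names are G, Bb, D, E. Stacked in thirds they read E–G–Bb–D, which is a half-diminished seventh chord on E.
The lowest note is G, the third of the chord, so this is first inversion (figured bass 6/5).

E half-diminished seventh, first inversion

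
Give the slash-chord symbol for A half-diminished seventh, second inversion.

Aø7/Eb

Second inversion of A half-diminished seventh has the fifth (Eb) in the bass. As a slash chord: Aø7/Eb.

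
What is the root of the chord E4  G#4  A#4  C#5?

E, G#, A#, C# are the tones of an A# half-diminished seventh chord (A#–C#–E–G#), making A# the root.

A#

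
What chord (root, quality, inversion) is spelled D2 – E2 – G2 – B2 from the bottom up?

The pitch classes D, E, G, B arrange in thirds as E–G–B–D: an E minor seventh chord.
With the seventh (D) in the bass, the chord is in third inversion (figured bass 4/2).

E minor seventh, third inversion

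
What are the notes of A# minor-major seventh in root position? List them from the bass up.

A#, C#, E#, G##

The chord tones are A#–C#–E#–G##. With the root (A#) lowest for root position: A#, C#, E#, G##.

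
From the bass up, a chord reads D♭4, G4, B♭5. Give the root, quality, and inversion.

G diminished, second inversion

The distinct note names are Db, G, Bb. Stacked in thirds they read G–Bb–Db, which is a diminished triad on G.
Db is the fifth of G diminished; fifth in the bass means second inversion (figured bass 6/4).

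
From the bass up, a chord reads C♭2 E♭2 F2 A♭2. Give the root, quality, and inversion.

F half-diminished seventh, second inversion

The distinct note names are Cb, Eb, F, Ab. Stacked in thirds they read F–Ab–Cb–Eb, which is a half-diminished seventh chord on F.
The lowest note is Cb, the fifth of the chord, so this is second inversion (figured bass 4/3).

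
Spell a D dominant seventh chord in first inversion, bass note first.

Spelling D dominant seventh: D–F#–A–C. In first inversion the third is bass, giving F#, A, C, D from the bottom.

F#, A, C, D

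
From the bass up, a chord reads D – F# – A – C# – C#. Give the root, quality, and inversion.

The pitch classes D, F#, A, C# arrange in thirds as D–F#–A–C#: a D major seventh chord.
D is the root of D major seventh; root in the bass means root position (figured bass 7).

D major seventh, root position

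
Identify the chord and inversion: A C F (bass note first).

F major, first inversion

The pitch classes A, C, F arrange in thirds as F–A–C: an F major triad.
A is the third of F major; third in the bass means first inversion (figured bass 6).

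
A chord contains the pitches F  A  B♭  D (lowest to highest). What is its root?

Bb

Reordering F, A, Bb, D into stacked thirds gives Bb–D–F–A; the bottom of that stack, Bb, is the root.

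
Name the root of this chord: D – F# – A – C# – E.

The distinct letter names are D, F#, A, C#, E. Arranged as a stack of thirds they read D–F#–A–C#–E, so D is the root (a D major ninth chord).

D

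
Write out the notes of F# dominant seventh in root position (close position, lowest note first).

The chord tones are F#–A#–C#–E. With the root (F#) lowest for root position: F#, A#, C#, E.

F#, A#, C#, E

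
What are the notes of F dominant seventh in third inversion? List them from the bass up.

Eb, F, A, C

F dominant seventh is F–A–C–Eb. Third inversion puts the seventh (Eb) in the bass, with the remaining tones above: Eb, F, A, C.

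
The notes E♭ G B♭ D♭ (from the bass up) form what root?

Eb

Eb, G, Bb, Db are the tones of an Eb dominant seventh chord (Eb–G–Bb–Db), making Eb the root.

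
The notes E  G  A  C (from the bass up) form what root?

E, G, A, C are the tones of an A minor seventh chord (A–C–E–G), making A the root.

A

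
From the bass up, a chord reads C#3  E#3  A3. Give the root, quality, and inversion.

The distinct note names are C#, E#, A. Stacked in thirds they read A–C#–E#, which is an augmented triad on A.
The lowest note is C#, the third of the chord, so this is first inversion (figured bass 6).

A augmented, first inversion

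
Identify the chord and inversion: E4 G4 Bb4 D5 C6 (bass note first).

The distinct note names are E, G, Bb, D, C. Stacked in thirds they read C–E–G–Bb–D, which is a dominant ninth chord on C.
With the third (E) in the bass, the chord is in first inversion.

C dominant ninth, first inversion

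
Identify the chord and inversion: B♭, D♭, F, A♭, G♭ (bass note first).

The pitch classes Bb, Db, F, Ab, Gb arrange in thirds as Gb–Bb–Db–F–Ab: a Gb major ninth chord.
Bb is the third of Gb major ninth; third in the bass means first inversion.

Gb major ninth, first inversion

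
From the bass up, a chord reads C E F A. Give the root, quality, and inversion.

The pitch classes C, E, F, A arrange in thirds as F–A–C–E: an F major seventh chord.
C is the fifth of F major seventh; fifth in the bass means second inversion (figured bass 4/3).

F major seventh, second inversion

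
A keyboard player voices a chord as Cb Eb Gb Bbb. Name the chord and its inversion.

The pitch classes Cb, Eb, Gb, Bbb arrange in thirds as Cb–Eb–Gb–Bbb: a Cb dominant seventh chord.
With the root (Cb) in the bass, the chord is in root position (figured bass 7).

Cb dominant seventh, root position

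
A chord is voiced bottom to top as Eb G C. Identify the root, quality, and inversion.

Reducing to letter names: Eb, G, C. These stack in thirds as C–Eb–G — a C minor triad.
With the third (Eb) in the bass, the chord is in first inversion (figured bass 6).

C minor, first inversion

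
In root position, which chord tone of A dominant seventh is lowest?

The root of A dominant seventh (A–C#–E–G) is A; that is the bass in root position.

A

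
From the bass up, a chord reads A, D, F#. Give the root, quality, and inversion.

D major, second inversion

The distinct note names are A, D, F#. Stacked in thirds they read D–F#–A, which is a major triad on D.
The lowest note is A, the fifth of the chord, so this is second inversion (figured bass 6/4).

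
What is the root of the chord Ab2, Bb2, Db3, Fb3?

Bb

Ab, Bb, Db, Fb are the tones of a Bb half-diminished seventh chord (Bb–Db–Fb–Ab), making Bb the root.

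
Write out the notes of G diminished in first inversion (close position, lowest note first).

Bb, Db, G

G diminished is G–Bb–Db. First inversion puts the third (Bb) in the bass, with the remaining tones above: Bb, Db, G.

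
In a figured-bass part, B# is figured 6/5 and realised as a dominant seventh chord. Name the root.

The figures 6/5 mean the third of the chord is in the bass. If B# is the third of a dominant seventh chord, the root is G# (chord tones G#–B#–D#–F#).

G#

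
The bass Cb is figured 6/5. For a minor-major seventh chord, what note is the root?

The figures 6/5 mean the third of the chord is in the bass. If Cb is the third of a minor-major seventh chord, the root is Ab (chord tones Ab–Cb–Eb–G).

Ab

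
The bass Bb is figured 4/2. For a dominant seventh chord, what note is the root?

The figures 4/2 mean the seventh of the chord is in the bass. If Bb is the seventh of a dominant seventh chord, the root is C (chord tones C–E–G–Bb).

C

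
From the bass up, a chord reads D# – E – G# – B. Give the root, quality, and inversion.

Reducing to letter names: D#, E, G#, B. These stack in thirds as E–G#–B–D# — an E major seventh chord.
With the seventh (D#) in the bass, the chord is in third inversion (figured bass 4/2).

E major seventh, third inversion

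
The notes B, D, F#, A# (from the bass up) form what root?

B

The distinct letter names are B, D, F#, A#. Arranged as a stack of thirds they read B–D–F#–A#, so B is the root (a B minor-major seventh chord).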